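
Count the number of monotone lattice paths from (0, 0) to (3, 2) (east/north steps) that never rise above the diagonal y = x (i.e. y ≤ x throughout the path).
Number of paths = 5

By the reflection principle (André's argument), the number of monotone paths to (3, 2) with n ≤ m that never go above y = x is C(5, 3) − C(5, 4) = 10 − 5 = 5.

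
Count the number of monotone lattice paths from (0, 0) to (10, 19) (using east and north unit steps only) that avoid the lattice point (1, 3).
Number of paths = 11858110

Total paths from (0, 0) to (10, 19): C(29, 10) = 20030010. Paths through (1, 3): (paths (0, 0) → (1, 3)) × (paths (1, 3) → (10, 19)) = C(4, 1) · C(25, 9) = 4 · 2042975 = 8171900. Avoidance count = 20030010 − 8171900 = 11858110.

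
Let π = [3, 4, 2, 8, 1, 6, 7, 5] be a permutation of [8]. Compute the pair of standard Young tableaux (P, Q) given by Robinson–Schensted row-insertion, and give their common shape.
P = [1, 4, 5, 7] / [2, 6] / [3, 8];  Q = [1, 2, 4, 7] / [3, 6] / [5, 8];  common shape = (4, 2, 2)

Row-insert the values π_1, π_2, … into P one at a time, bumping the leftmost entry strictly greater than the inserted value down to the next row. The recording tableau Q records, in position (i, j), the step at which that cell was added to P.
  Insert 3 (step 1): P = [3];  Q = [1]
  Insert 4 (step 2): P = [3, 4];  Q = [1, 2]
  Insert 2 (step 3): P = [2, 4] / [3];  Q = [1, 2] / [3]
  Insert 8 (step 4): P = [2, 4, 8] / [3];  Q = [1, 2, 4] / [3]
  Insert 1 (step 5): P = [1, 4, 8] / [2] / [3];  Q = [1, 2, 4] / [3] / [5]
  Insert 6 (step 6): P = [1, 4, 6] / [2, 8] / [3];  Q = [1, 2, 4] / [3, 6] / [5]
  Insert 7 (step 7): P = [1, 4, 6, 7] / [2, 8] / [3];  Q = [1, 2, 4, 7] / [3, 6] / [5]
  Insert 5 (step 8): P = [1, 4, 5, 7] / [2, 6] / [3, 8];  Q = [1, 2, 4, 7] / [3, 6] / [5, 8]
Final shape: (4, 2, 2).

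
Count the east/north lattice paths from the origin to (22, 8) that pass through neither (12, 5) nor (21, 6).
Number of paths = 3380767

Inclusion–exclusion. Total paths: C(30, 22) = 5852925. Through P₁: C(17, 12)·C(13, 10) = 1769768. Through P₂: C(27, 21)·C(3, 1) = 888030. Since P₁ is strictly southwest of P₂, a monotone path through both must visit P₁ then P₂; paths through both = C(17, 12)·C(10, 9)·C(3, 1) = 185640. Avoid both = 5852925 − 1769768 − 888030 + 185640 = 3380767.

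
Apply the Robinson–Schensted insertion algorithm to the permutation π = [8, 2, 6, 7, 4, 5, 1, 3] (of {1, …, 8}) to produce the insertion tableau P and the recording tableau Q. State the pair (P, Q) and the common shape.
P = [1, 3, 5] / [2, 4] / [6, 7] / [8];  Q = [1, 3, 4] / [2, 6] / [5, 8] / [7];  common shape = (3, 2, 2, 1)

Row-insert the values π_1, π_2, … into P one at a time, bumping the leftmost entry strictly greater than the inserted value down to the next row. The recording tableau Q records, in position (i, j), the step at which that cell was added to P.
  Insert 8 (step 1): P = [8];  Q = [1]
  Insert 2 (step 2): P = [2] / [8];  Q = [1] / [2]
  Insert 6 (step 3): P = [2, 6] / [8];  Q = [1, 3] / [2]
  Insert 7 (step 4): P = [2, 6, 7] / [8];  Q = [1, 3, 4] / [2]
  Insert 4 (step 5): P = [2, 4, 7] / [6] / [8];  Q = [1, 3, 4] / [2] / [5]
  Insert 5 (step 6): P = [2, 4, 5] / [6, 7] / [8];  Q = [1, 3, 4] / [2, 6] / [5]
  Insert 1 (step 7): P = [1, 4, 5] / [2, 7] / [6] / [8];  Q = [1, 3, 4] / [2, 6] / [5] / [7]
  Insert 3 (step 8): P = [1, 3, 5] / [2, 4] / [6, 7] / [8];  Q = [1, 3, 4] / [2, 6] / [5, 8] / [7]
Final shape: (3, 2, 2, 1).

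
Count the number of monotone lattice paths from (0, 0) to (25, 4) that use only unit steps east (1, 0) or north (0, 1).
Number of paths = 23751

A monotone lattice path from (0, 0) to (25, 4) consists of 25 east steps and 4 north steps in some order, so it is determined by which 25 of the 29 steps are east. The count is C(29, 25) = 23751.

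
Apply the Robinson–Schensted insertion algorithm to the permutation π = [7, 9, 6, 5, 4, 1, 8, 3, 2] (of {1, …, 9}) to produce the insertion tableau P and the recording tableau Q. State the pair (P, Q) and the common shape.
P = [1, 2] / [3, 8] / [4, 9] / [5] / [6] / [7];  Q = [1, 2] / [3, 7] / [4, 8] / [5] / [6] / [9];  common shape = (2, 2, 2, 1, 1, 1)

Row-insert the values π_1, π_2, … into P one at a time, bumping the leftmost entry strictly greater than the inserted value down to the next row. The recording tableau Q records, in position (i, j), the step at which that cell was added to P.
  Insert 7 (step 1): P = [7];  Q = [1]
  Insert 9 (step 2): P = [7, 9];  Q = [1, 2]
  Insert 6 (step 3): P = [6, 9] / [7];  Q = [1, 2] / [3]
  Insert 5 (step 4): P = [5, 9] / [6] / [7];  Q = [1, 2] / [3] / [4]
  Insert 4 (step 5): P = [4, 9] / [5] / [6] / [7];  Q = [1, 2] / [3] / [4] / [5]
  Insert 1 (step 6): P = [1, 9] / [4] / [5] / [6] / [7];  Q = [1, 2] / [3] / [4] / [5] / [6]
  Insert 8 (step 7): P = [1, 8] / [4, 9] / [5] / [6] / [7];  Q = [1, 2] / [3, 7] / [4] / [5] / [6]
  Insert 3 (step 8): P = [1, 3] / [4, 8] / [5, 9] / [6] / [7];  Q = [1, 2] / [3, 7] / [4, 8] / [5] / [6]
  Insert 2 (step 9): P = [1, 2] / [3, 8] / [4, 9] / [5] / [6] / [7];  Q = [1, 2] / [3, 7] / [4, 8] / [5] / [6] / [9]
Final shape: (2, 2, 2, 1, 1, 1).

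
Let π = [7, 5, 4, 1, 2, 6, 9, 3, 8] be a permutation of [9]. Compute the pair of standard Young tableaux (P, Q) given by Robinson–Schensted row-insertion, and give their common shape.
P = [1, 2, 3, 8] / [4, 6, 9] / [5] / [7];  Q = [1, 5, 6, 7] / [2, 8, 9] / [3] / [4];  common shape = (4, 3, 1, 1)

Row-insert the values π_1, π_2, … into P one at a time, bumping the leftmost entry strictly greater than the inserted value down to the next row. The recording tableau Q records, in position (i, j), the step at which that cell was added to P.
  Insert 7 (step 1): P = [7];  Q = [1]
  Insert 5 (step 2): P = [5] / [7];  Q = [1] / [2]
  Insert 4 (step 3): P = [4] / [5] / [7];  Q = [1] / [2] / [3]
  Insert 1 (step 4): P = [1] / [4] / [5] / [7];  Q = [1] / [2] / [3] / [4]
  Insert 2 (step 5): P = [1, 2] / [4] / [5] / [7];  Q = [1, 5] / [2] / [3] / [4]
  Insert 6 (step 6): P = [1, 2, 6] / [4] / [5] / [7];  Q = [1, 5, 6] / [2] / [3] / [4]
  Insert 9 (step 7): P = [1, 2, 6, 9] / [4] / [5] / [7];  Q = [1, 5, 6, 7] / [2] / [3] / [4]
  Insert 3 (step 8): P = [1, 2, 3, 9] / [4, 6] / [5] / [7];  Q = [1, 5, 6, 7] / [2, 8] / [3] / [4]
  Insert 8 (step 9): P = [1, 2, 3, 8] / [4, 6, 9] / [5] / [7];  Q = [1, 5, 6, 7] / [2, 8, 9] / [3] / [4]
Final shape: (4, 3, 1, 1).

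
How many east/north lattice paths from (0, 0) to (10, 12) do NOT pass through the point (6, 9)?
Number of paths = 471471

Total paths from (0, 0) to (10, 12): C(22, 10) = 646646. Paths through (6, 9): (paths (0, 0) → (6, 9)) × (paths (6, 9) → (10, 12)) = C(15, 6) · C(7, 4) = 5005 · 35 = 175175. Avoidance count = 646646 − 175175 = 471471.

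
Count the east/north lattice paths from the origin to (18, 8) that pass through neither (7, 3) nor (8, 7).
Number of paths = 973930

Inclusion–exclusion. Total paths: C(26, 18) = 1562275. Through P₁: C(10, 7)·C(16, 11) = 524160. Through P₂: C(15, 8)·C(11, 10) = 70785. Since P₁ is strictly southwest of P₂, a monotone path through both must visit P₁ then P₂; paths through both = C(10, 7)·C(5, 1)·C(11, 10) = 6600. Avoid both = 1562275 − 524160 − 70785 + 6600 = 973930.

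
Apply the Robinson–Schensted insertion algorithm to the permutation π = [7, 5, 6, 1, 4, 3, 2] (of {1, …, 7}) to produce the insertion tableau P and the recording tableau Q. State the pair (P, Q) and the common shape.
P = [1, 2] / [3, 6] / [4] / [5] / [7];  Q = [1, 3] / [2, 5] / [4] / [6] / [7];  common shape = (2, 2, 1, 1, 1)

Row-insert the values π_1, π_2, … into P one at a time, bumping the leftmost entry strictly greater than the inserted value down to the next row. The recording tableau Q records, in position (i, j), the step at which that cell was added to P.
  Insert 7 (step 1): P = [7];  Q = [1]
  Insert 5 (step 2): P = [5] / [7];  Q = [1] / [2]
  Insert 6 (step 3): P = [5, 6] / [7];  Q = [1, 3] / [2]
  Insert 1 (step 4): P = [1, 6] / [5] / [7];  Q = [1, 3] / [2] / [4]
  Insert 4 (step 5): P = [1, 4] / [5, 6] / [7];  Q = [1, 3] / [2, 5] / [4]
  Insert 3 (step 6): P = [1, 3] / [4, 6] / [5] / [7];  Q = [1, 3] / [2, 5] / [4] / [6]
  Insert 2 (step 7): P = [1, 2] / [3, 6] / [4] / [5] / [7];  Q = [1, 3] / [2, 5] / [4] / [6] / [7]
Final shape: (2, 2, 1, 1, 1).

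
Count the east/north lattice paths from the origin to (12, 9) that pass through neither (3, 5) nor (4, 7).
Number of paths = 246600

Inclusion–exclusion. Total paths: C(21, 12) = 293930. Through P₁: C(8, 3)·C(13, 9) = 40040. Through P₂: C(11, 4)·C(10, 8) = 14850. Since P₁ is strictly southwest of P₂, a monotone path through both must visit P₁ then P₂; paths through both = C(8, 3)·C(3, 1)·C(10, 8) = 7560. Avoid both = 293930 − 40040 − 14850 + 7560 = 246600.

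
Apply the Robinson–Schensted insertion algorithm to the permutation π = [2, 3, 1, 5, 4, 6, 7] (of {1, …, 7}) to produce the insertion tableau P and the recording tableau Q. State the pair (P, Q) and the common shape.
P = [1, 3, 4, 6, 7] / [2, 5];  Q = [1, 2, 4, 6, 7] / [3, 5];  common shape = (5, 2)

Row-insert the values π_1, π_2, … into P one at a time, bumping the leftmost entry strictly greater than the inserted value down to the next row. The recording tableau Q records, in position (i, j), the step at which that cell was added to P.
  Insert 2 (step 1): P = [2];  Q = [1]
  Insert 3 (step 2): P = [2, 3];  Q = [1, 2]
  Insert 1 (step 3): P = [1, 3] / [2];  Q = [1, 2] / [3]
  Insert 5 (step 4): P = [1, 3, 5] / [2];  Q = [1, 2, 4] / [3]
  Insert 4 (step 5): P = [1, 3, 4] / [2, 5];  Q = [1, 2, 4] / [3, 5]
  Insert 6 (step 6): P = [1, 3, 4, 6] / [2, 5];  Q = [1, 2, 4, 6] / [3, 5]
  Insert 7 (step 7): P = [1, 3, 4, 6, 7] / [2, 5];  Q = [1, 2, 4, 6, 7] / [3, 5]
Final shape: (5, 2).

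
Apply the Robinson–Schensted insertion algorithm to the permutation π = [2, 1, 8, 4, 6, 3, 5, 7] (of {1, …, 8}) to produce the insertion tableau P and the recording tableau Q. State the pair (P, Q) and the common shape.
P = [1, 3, 5, 7] / [2, 4, 6] / [8];  Q = [1, 3, 5, 8] / [2, 4, 7] / [6];  common shape = (4, 3, 1)

Row-insert the values π_1, π_2, … into P one at a time, bumping the leftmost entry strictly greater than the inserted value down to the next row. The recording tableau Q records, in position (i, j), the step at which that cell was added to P.
  Insert 2 (step 1): P = [2];  Q = [1]
  Insert 1 (step 2): P = [1] / [2];  Q = [1] / [2]
  Insert 8 (step 3): P = [1, 8] / [2];  Q = [1, 3] / [2]
  Insert 4 (step 4): P = [1, 4] / [2, 8];  Q = [1, 3] / [2, 4]
  Insert 6 (step 5): P = [1, 4, 6] / [2, 8];  Q = [1, 3, 5] / [2, 4]
  Insert 3 (step 6): P = [1, 3, 6] / [2, 4] / [8];  Q = [1, 3, 5] / [2, 4] / [6]
  Insert 5 (step 7): P = [1, 3, 5] / [2, 4, 6] / [8];  Q = [1, 3, 5] / [2, 4, 7] / [6]
  Insert 7 (step 8): P = [1, 3, 5, 7] / [2, 4, 6] / [8];  Q = [1, 3, 5, 8] / [2, 4, 7] / [6]
Final shape: (4, 3, 1).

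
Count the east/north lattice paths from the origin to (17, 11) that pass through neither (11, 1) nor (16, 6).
Number of paths = 20948550

Inclusion–exclusion. Total paths: C(28, 17) = 21474180. Through P₁: C(12, 11)·C(16, 6) = 96096. Through P₂: C(22, 16)·C(6, 1) = 447678. Since P₁ is strictly southwest of P₂, a monotone path through both must visit P₁ then P₂; paths through both = C(12, 11)·C(10, 5)·C(6, 1) = 18144. Avoid both = 21474180 − 96096 − 447678 + 18144 = 20948550.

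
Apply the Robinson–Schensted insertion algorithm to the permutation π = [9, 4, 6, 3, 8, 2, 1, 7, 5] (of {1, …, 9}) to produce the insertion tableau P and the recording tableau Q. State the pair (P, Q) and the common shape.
P = [1, 5, 7] / [2, 6] / [3, 8] / [4] / [9];  Q = [1, 3, 5] / [2, 8] / [4, 9] / [6] / [7];  common shape = (3, 2, 2, 1, 1)

Row-insert the values π_1, π_2, … into P one at a time, bumping the leftmost entry strictly greater than the inserted value down to the next row. The recording tableau Q records, in position (i, j), the step at which that cell was added to P.
  Insert 9 (step 1): P = [9];  Q = [1]
  Insert 4 (step 2): P = [4] / [9];  Q = [1] / [2]
  Insert 6 (step 3): P = [4, 6] / [9];  Q = [1, 3] / [2]
  Insert 3 (step 4): P = [3, 6] / [4] / [9];  Q = [1, 3] / [2] / [4]
  Insert 8 (step 5): P = [3, 6, 8] / [4] / [9];  Q = [1, 3, 5] / [2] / [4]
  Insert 2 (step 6): P = [2, 6, 8] / [3] / [4] / [9];  Q = [1, 3, 5] / [2] / [4] / [6]
  Insert 1 (step 7): P = [1, 6, 8] / [2] / [3] / [4] / [9];  Q = [1, 3, 5] / [2] / [4] / [6] / [7]
  Insert 7 (step 8): P = [1, 6, 7] / [2, 8] / [3] / [4] / [9];  Q = [1, 3, 5] / [2, 8] / [4] / [6] / [7]
  Insert 5 (step 9): P = [1, 5, 7] / [2, 6] / [3, 8] / [4] / [9];  Q = [1, 3, 5] / [2, 8] / [4, 9] / [6] / [7]
Final shape: (3, 2, 2, 1, 1).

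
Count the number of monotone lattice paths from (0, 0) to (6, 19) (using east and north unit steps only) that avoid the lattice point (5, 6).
Number of paths = 170632

Total paths from (0, 0) to (6, 19): C(25, 6) = 177100. Paths through (5, 6): (paths (0, 0) → (5, 6)) × (paths (5, 6) → (6, 19)) = C(11, 5) · C(14, 1) = 462 · 14 = 6468. Avoidance count = 177100 − 6468 = 170632.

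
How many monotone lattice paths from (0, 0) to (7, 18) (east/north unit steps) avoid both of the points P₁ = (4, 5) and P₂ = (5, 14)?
Number of paths = 254620

Inclusion–exclusion. Total paths: C(25, 7) = 480700. Through P₁: C(9, 4)·C(16, 3) = 70560. Through P₂: C(19, 5)·C(6, 2) = 174420. Since P₁ is strictly southwest of P₂, a monotone path through both must visit P₁ then P₂; paths through both = C(9, 4)·C(10, 1)·C(6, 2) = 18900. Avoid both = 480700 − 70560 − 174420 + 18900 = 254620.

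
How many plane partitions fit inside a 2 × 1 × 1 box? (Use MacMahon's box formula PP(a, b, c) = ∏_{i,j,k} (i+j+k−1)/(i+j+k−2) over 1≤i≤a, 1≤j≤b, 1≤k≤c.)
PP(2, 1, 1) = 3

Evaluate the triple product over i = 1..2, j = 1..1, k = 1..1. The factors are (2/1) · (3/2). The numerators and denominators telescope so the product is an integer; carrying out the multiplication exactly gives PP(2, 1, 1) = 3.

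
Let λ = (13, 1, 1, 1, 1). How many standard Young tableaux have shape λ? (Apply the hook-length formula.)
# SYT of shape (13, 1, 1, 1, 1) = 1820

Hook-length formula: f^λ = n! / Π hook(c), product over all cells c of the Young diagram. For λ = (13, 1, 1, 1, 1), n = 17 boxes. Hook lengths by row (left-to-right, top-to-bottom): [17, 12, 11, 10, 9, 8, 7, 6, 5, 4, 3, 2, 1]; [4]; [3]; [2]; [1]. Product of hooks = 195432652800. So f^λ = 17! / 195432652800 = 355687428096000 / 195432652800 = 1820.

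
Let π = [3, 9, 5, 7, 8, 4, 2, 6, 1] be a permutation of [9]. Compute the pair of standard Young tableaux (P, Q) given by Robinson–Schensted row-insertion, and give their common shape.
P = [1, 4, 6, 8] / [2, 7] / [3] / [5] / [9];  Q = [1, 2, 4, 5] / [3, 8] / [6] / [7] / [9];  common shape = (4, 2, 1, 1, 1)

Row-insert the values π_1, π_2, … into P one at a time, bumping the leftmost entry strictly greater than the inserted value down to the next row. The recording tableau Q records, in position (i, j), the step at which that cell was added to P.
  Insert 3 (step 1): P = [3];  Q = [1]
  Insert 9 (step 2): P = [3, 9];  Q = [1, 2]
  Insert 5 (step 3): P = [3, 5] / [9];  Q = [1, 2] / [3]
  Insert 7 (step 4): P = [3, 5, 7] / [9];  Q = [1, 2, 4] / [3]
  Insert 8 (step 5): P = [3, 5, 7, 8] / [9];  Q = [1, 2, 4, 5] / [3]
  Insert 4 (step 6): P = [3, 4, 7, 8] / [5] / [9];  Q = [1, 2, 4, 5] / [3] / [6]
  Insert 2 (step 7): P = [2, 4, 7, 8] / [3] / [5] / [9];  Q = [1, 2, 4, 5] / [3] / [6] / [7]
  Insert 6 (step 8): P = [2, 4, 6, 8] / [3, 7] / [5] / [9];  Q = [1, 2, 4, 5] / [3, 8] / [6] / [7]
  Insert 1 (step 9): P = [1, 4, 6, 8] / [2, 7] / [3] / [5] / [9];  Q = [1, 2, 4, 5] / [3, 8] / [6] / [7] / [9]
Final shape: (4, 2, 1, 1, 1).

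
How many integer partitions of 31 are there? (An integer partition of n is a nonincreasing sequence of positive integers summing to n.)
p(31) = 6842

Compute p(n) via the recurrence p(n, m) = p(n, m−1) + p(n−m, m), where p(n, m) counts partitions of n with all parts ≤ m and p(n) = p(n, n). The base cases are p(0, m) = 1 and p(n, 0) = 0 for n > 0. Filling the table yields p(31) = 6842. (Euler's pentagonal recurrence is an alternative.)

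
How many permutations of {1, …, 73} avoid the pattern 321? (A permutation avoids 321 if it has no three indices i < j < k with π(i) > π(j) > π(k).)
C_73 = 79463489365077377841208237632349268884500

These 321-avoiding permutations are counted by the Catalan number C_n = (1/(n + 1)) · C(2n, n). For n = 73: C_73 = (1/74) · C(146, 73) = 5880298213015725960249409584793845897453000/74 = 79463489365077377841208237632349268884500.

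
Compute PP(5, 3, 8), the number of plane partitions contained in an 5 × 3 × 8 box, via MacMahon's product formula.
PP(5, 3, 8) = 61408347

Evaluate the triple product over i = 1..5, j = 1..3, k = 1..8. The factors are (2/1) · (3/2) · (4/3) · (5/4) · (6/5) · (7/6) · (8/7) · (9/8) · … (120 factors total). The numerators and denominators telescope so the product is an integer; carrying out the multiplication exactly gives PP(5, 3, 8) = 61408347.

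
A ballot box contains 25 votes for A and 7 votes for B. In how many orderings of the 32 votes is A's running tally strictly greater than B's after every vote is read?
Strict-lead orderings = 1893294

Total orderings of the 32 votes with 25 for A: C(32, 25) = 3365856. By the Bertrand ballot formula (Cycle Lemma / reflection principle), the number of orderings in which A is strictly ahead of B throughout is (p − q)/(p + q) · C(p + q, p) = (25 − 7)/(25 + 7) · 3365856 = 1893294.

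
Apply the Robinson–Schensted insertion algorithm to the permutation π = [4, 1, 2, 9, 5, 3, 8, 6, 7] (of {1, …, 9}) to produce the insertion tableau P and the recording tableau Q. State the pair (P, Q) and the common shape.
P = [1, 2, 3, 6, 7] / [4, 5, 8] / [9];  Q = [1, 3, 4, 7, 9] / [2, 5, 8] / [6];  common shape = (5, 3, 1)

Row-insert the values π_1, π_2, … into P one at a time, bumping the leftmost entry strictly greater than the inserted value down to the next row. The recording tableau Q records, in position (i, j), the step at which that cell was added to P.
  Insert 4 (step 1): P = [4];  Q = [1]
  Insert 1 (step 2): P = [1] / [4];  Q = [1] / [2]
  Insert 2 (step 3): P = [1, 2] / [4];  Q = [1, 3] / [2]
  Insert 9 (step 4): P = [1, 2, 9] / [4];  Q = [1, 3, 4] / [2]
  Insert 5 (step 5): P = [1, 2, 5] / [4, 9];  Q = [1, 3, 4] / [2, 5]
  Insert 3 (step 6): P = [1, 2, 3] / [4, 5] / [9];  Q = [1, 3, 4] / [2, 5] / [6]
  Insert 8 (step 7): P = [1, 2, 3, 8] / [4, 5] / [9];  Q = [1, 3, 4, 7] / [2, 5] / [6]
  Insert 6 (step 8): P = [1, 2, 3, 6] / [4, 5, 8] / [9];  Q = [1, 3, 4, 7] / [2, 5, 8] / [6]
  Insert 7 (step 9): P = [1, 2, 3, 6, 7] / [4, 5, 8] / [9];  Q = [1, 3, 4, 7, 9] / [2, 5, 8] / [6]
Final shape: (5, 3, 1).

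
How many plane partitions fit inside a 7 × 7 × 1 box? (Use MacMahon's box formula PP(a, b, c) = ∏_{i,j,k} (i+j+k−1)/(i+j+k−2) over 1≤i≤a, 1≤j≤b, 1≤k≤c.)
PP(7, 7, 1) = 3432

Evaluate the triple product over i = 1..7, j = 1..7, k = 1..1. The factors are (2/1) · (3/2) · (4/3) · (5/4) · (6/5) · (7/6) · (8/7) · (3/2) · … (49 factors total). The numerators and denominators telescope so the product is an integer; carrying out the multiplication exactly gives PP(7, 7, 1) = 3432.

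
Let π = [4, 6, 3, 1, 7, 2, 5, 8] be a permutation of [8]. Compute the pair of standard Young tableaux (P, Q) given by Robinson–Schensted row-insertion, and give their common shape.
P = [1, 2, 5, 8] / [3, 6, 7] / [4];  Q = [1, 2, 5, 8] / [3, 6, 7] / [4];  common shape = (4, 3, 1)

Row-insert the values π_1, π_2, … into P one at a time, bumping the leftmost entry strictly greater than the inserted value down to the next row. The recording tableau Q records, in position (i, j), the step at which that cell was added to P.
  Insert 4 (step 1): P = [4];  Q = [1]
  Insert 6 (step 2): P = [4, 6];  Q = [1, 2]
  Insert 3 (step 3): P = [3, 6] / [4];  Q = [1, 2] / [3]
  Insert 1 (step 4): P = [1, 6] / [3] / [4];  Q = [1, 2] / [3] / [4]
  Insert 7 (step 5): P = [1, 6, 7] / [3] / [4];  Q = [1, 2, 5] / [3] / [4]
  Insert 2 (step 6): P = [1, 2, 7] / [3, 6] / [4];  Q = [1, 2, 5] / [3, 6] / [4]
  Insert 5 (step 7): P = [1, 2, 5] / [3, 6, 7] / [4];  Q = [1, 2, 5] / [3, 6, 7] / [4]
  Insert 8 (step 8): P = [1, 2, 5, 8] / [3, 6, 7] / [4];  Q = [1, 2, 5, 8] / [3, 6, 7] / [4]
Final shape: (4, 3, 1).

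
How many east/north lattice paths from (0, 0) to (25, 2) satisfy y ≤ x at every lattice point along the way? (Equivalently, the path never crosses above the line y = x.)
Number of paths = 324

By the reflection principle (André's argument), the number of monotone paths to (25, 2) with n ≤ m that never go above y = x is C(27, 25) − C(27, 26) = 351 − 27 = 324.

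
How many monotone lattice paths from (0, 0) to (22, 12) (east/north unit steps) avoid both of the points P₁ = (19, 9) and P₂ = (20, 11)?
Number of paths = 218361195

Inclusion–exclusion. Total paths: C(34, 22) = 548354040. Through P₁: C(28, 19)·C(6, 3) = 138138000. Through P₂: C(31, 20)·C(3, 2) = 254016945. Since P₁ is strictly southwest of P₂, a monotone path through both must visit P₁ then P₂; paths through both = C(28, 19)·C(3, 1)·C(3, 2) = 62162100. Avoid both = 548354040 − 138138000 − 254016945 + 62162100 = 218361195.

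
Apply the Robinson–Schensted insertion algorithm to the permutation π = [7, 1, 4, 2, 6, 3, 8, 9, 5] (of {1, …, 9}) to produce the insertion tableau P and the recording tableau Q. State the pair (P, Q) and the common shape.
P = [1, 2, 3, 5, 9] / [4, 6, 8] / [7];  Q = [1, 3, 5, 7, 8] / [2, 6, 9] / [4];  common shape = (5, 3, 1)

Row-insert the values π_1, π_2, … into P one at a time, bumping the leftmost entry strictly greater than the inserted value down to the next row. The recording tableau Q records, in position (i, j), the step at which that cell was added to P.
  Insert 7 (step 1): P = [7];  Q = [1]
  Insert 1 (step 2): P = [1] / [7];  Q = [1] / [2]
  Insert 4 (step 3): P = [1, 4] / [7];  Q = [1, 3] / [2]
  Insert 2 (step 4): P = [1, 2] / [4] / [7];  Q = [1, 3] / [2] / [4]
  Insert 6 (step 5): P = [1, 2, 6] / [4] / [7];  Q = [1, 3, 5] / [2] / [4]
  Insert 3 (step 6): P = [1, 2, 3] / [4, 6] / [7];  Q = [1, 3, 5] / [2, 6] / [4]
  Insert 8 (step 7): P = [1, 2, 3, 8] / [4, 6] / [7];  Q = [1, 3, 5, 7] / [2, 6] / [4]
  Insert 9 (step 8): P = [1, 2, 3, 8, 9] / [4, 6] / [7];  Q = [1, 3, 5, 7, 8] / [2, 6] / [4]
  Insert 5 (step 9): P = [1, 2, 3, 5, 9] / [4, 6, 8] / [7];  Q = [1, 3, 5, 7, 8] / [2, 6, 9] / [4]
Final shape: (5, 3, 1).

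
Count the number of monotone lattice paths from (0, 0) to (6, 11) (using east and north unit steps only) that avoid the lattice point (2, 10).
Number of paths = 12046

Total paths from (0, 0) to (6, 11): C(17, 6) = 12376. Paths through (2, 10): (paths (0, 0) → (2, 10)) × (paths (2, 10) → (6, 11)) = C(12, 2) · C(5, 4) = 66 · 5 = 330. Avoidance count = 12376 − 330 = 12046.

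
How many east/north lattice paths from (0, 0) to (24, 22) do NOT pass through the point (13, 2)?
Number of paths = 7881480520875

Total paths from (0, 0) to (24, 22): C(46, 24) = 7890371113950. Paths through (13, 2): (paths (0, 0) → (13, 2)) × (paths (13, 2) → (24, 22)) = C(15, 13) · C(31, 11) = 105 · 84672315 = 8890593075. Avoidance count = 7890371113950 − 8890593075 = 7881480520875.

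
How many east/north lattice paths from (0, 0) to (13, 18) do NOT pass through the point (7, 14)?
Number of paths = 181834275

Total paths from (0, 0) to (13, 18): C(31, 13) = 206253075. Paths through (7, 14): (paths (0, 0) → (7, 14)) × (paths (7, 14) → (13, 18)) = C(21, 7) · C(10, 6) = 116280 · 210 = 24418800. Avoidance count = 206253075 − 24418800 = 181834275.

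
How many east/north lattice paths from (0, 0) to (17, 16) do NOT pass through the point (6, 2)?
Number of paths = 1041995910

Total paths from (0, 0) to (17, 16): C(33, 17) = 1166803110. Paths through (6, 2): (paths (0, 0) → (6, 2)) × (paths (6, 2) → (17, 16)) = C(8, 6) · C(25, 11) = 28 · 4457400 = 124807200. Avoidance count = 1166803110 − 124807200 = 1041995910.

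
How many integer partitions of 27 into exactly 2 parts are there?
p(27, 2 parts) = 13

Partitions of n into exactly k parts are in bijection with partitions of n − k into at most k parts (subtract 1 from each part). So p(27, exactly 2) = p(25, parts ≤ 2). Computing via the recurrence p(m, j) = p(m, j−1) + p(m−j, j) gives 13.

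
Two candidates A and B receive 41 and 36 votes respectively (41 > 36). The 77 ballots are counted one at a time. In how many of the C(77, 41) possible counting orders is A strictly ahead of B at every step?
Strict-lead orderings = 757584789873571409050

Total orderings of the 77 votes with 41 for A: C(77, 41) = 11666805764052999699370. By the Bertrand ballot formula (Cycle Lemma / reflection principle), the number of orderings in which A is strictly ahead of B throughout is (p − q)/(p + q) · C(p + q, p) = (41 − 36)/(41 + 36) · 11666805764052999699370 = 757584789873571409050.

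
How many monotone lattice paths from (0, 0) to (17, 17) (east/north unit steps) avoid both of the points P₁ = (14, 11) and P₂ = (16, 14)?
Number of paths = 1555789920

Inclusion–exclusion. Total paths: C(34, 17) = 2333606220. Through P₁: C(25, 14)·C(9, 3) = 374421600. Through P₂: C(30, 16)·C(4, 1) = 581690700. Since P₁ is strictly southwest of P₂, a monotone path through both must visit P₁ then P₂; paths through both = C(25, 14)·C(5, 2)·C(4, 1) = 178296000. Avoid both = 2333606220 − 374421600 − 581690700 + 178296000 = 1555789920.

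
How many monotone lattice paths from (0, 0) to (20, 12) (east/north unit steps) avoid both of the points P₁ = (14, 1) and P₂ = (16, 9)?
Number of paths = 154126700

Inclusion–exclusion. Total paths: C(32, 20) = 225792840. Through P₁: C(15, 14)·C(17, 6) = 185640. Through P₂: C(25, 16)·C(7, 4) = 71504125. Since P₁ is strictly southwest of P₂, a monotone path through both must visit P₁ then P₂; paths through both = C(15, 14)·C(10, 2)·C(7, 4) = 23625. Avoid both = 225792840 − 185640 − 71504125 + 23625 = 154126700.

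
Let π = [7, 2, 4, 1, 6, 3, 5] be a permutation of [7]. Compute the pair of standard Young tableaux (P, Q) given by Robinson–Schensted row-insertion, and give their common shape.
P = [1, 3, 5] / [2, 4, 6] / [7];  Q = [1, 3, 5] / [2, 6, 7] / [4];  common shape = (3, 3, 1)

Row-insert the values π_1, π_2, … into P one at a time, bumping the leftmost entry strictly greater than the inserted value down to the next row. The recording tableau Q records, in position (i, j), the step at which that cell was added to P.
  Insert 7 (step 1): P = [7];  Q = [1]
  Insert 2 (step 2): P = [2] / [7];  Q = [1] / [2]
  Insert 4 (step 3): P = [2, 4] / [7];  Q = [1, 3] / [2]
  Insert 1 (step 4): P = [1, 4] / [2] / [7];  Q = [1, 3] / [2] / [4]
  Insert 6 (step 5): P = [1, 4, 6] / [2] / [7];  Q = [1, 3, 5] / [2] / [4]
  Insert 3 (step 6): P = [1, 3, 6] / [2, 4] / [7];  Q = [1, 3, 5] / [2, 6] / [4]
  Insert 5 (step 7): P = [1, 3, 5] / [2, 4, 6] / [7];  Q = [1, 3, 5] / [2, 6, 7] / [4]
Final shape: (3, 3, 1).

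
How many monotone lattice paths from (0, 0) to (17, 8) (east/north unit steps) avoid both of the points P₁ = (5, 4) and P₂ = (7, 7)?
Number of paths = 828363

Inclusion–exclusion. Total paths: C(25, 17) = 1081575. Through P₁: C(9, 5)·C(16, 12) = 229320. Through P₂: C(14, 7)·C(11, 10) = 37752. Since P₁ is strictly southwest of P₂, a monotone path through both must visit P₁ then P₂; paths through both = C(9, 5)·C(5, 2)·C(11, 10) = 13860. Avoid both = 1081575 − 229320 − 37752 + 13860 = 828363.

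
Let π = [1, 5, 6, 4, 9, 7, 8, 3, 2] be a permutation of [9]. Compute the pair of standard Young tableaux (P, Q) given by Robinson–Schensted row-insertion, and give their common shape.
P = [1, 2, 6, 7, 8] / [3, 9] / [4] / [5];  Q = [1, 2, 3, 5, 7] / [4, 6] / [8] / [9];  common shape = (5, 2, 1, 1)

Row-insert the values π_1, π_2, … into P one at a time, bumping the leftmost entry strictly greater than the inserted value down to the next row. The recording tableau Q records, in position (i, j), the step at which that cell was added to P.
  Insert 1 (step 1): P = [1];  Q = [1]
  Insert 5 (step 2): P = [1, 5];  Q = [1, 2]
  Insert 6 (step 3): P = [1, 5, 6];  Q = [1, 2, 3]
  Insert 4 (step 4): P = [1, 4, 6] / [5];  Q = [1, 2, 3] / [4]
  Insert 9 (step 5): P = [1, 4, 6, 9] / [5];  Q = [1, 2, 3, 5] / [4]
  Insert 7 (step 6): P = [1, 4, 6, 7] / [5, 9];  Q = [1, 2, 3, 5] / [4, 6]
  Insert 8 (step 7): P = [1, 4, 6, 7, 8] / [5, 9];  Q = [1, 2, 3, 5, 7] / [4, 6]
  Insert 3 (step 8): P = [1, 3, 6, 7, 8] / [4, 9] / [5];  Q = [1, 2, 3, 5, 7] / [4, 6] / [8]
  Insert 2 (step 9): P = [1, 2, 6, 7, 8] / [3, 9] / [4] / [5];  Q = [1, 2, 3, 5, 7] / [4, 6] / [8] / [9]
Final shape: (5, 2, 1, 1).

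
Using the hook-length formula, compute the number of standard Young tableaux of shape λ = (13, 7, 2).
# SYT of shape (13, 7, 2) = 5819814

Hook-length formula: f^λ = n! / Π hook(c), product over all cells c of the Young diagram. For λ = (13, 7, 2), n = 22 boxes. Hook lengths by row (left-to-right, top-to-bottom): [15, 14, 12, 11, 10, 9, 8, 6, 5, 4, 3, 2, 1]; [8, 7, 5, 4, 3, 2, 1]; [2, 1]. Product of hooks = 193133445120000. So f^λ = 22! / 193133445120000 = 1124000727777607680000 / 193133445120000 = 5819814.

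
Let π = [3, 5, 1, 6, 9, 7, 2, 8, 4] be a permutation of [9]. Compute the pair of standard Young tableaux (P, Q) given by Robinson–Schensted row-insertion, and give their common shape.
P = [1, 2, 4, 7, 8] / [3, 5, 6] / [9];  Q = [1, 2, 4, 5, 8] / [3, 6, 9] / [7];  common shape = (5, 3, 1)

Row-insert the values π_1, π_2, … into P one at a time, bumping the leftmost entry strictly greater than the inserted value down to the next row. The recording tableau Q records, in position (i, j), the step at which that cell was added to P.
  Insert 3 (step 1): P = [3];  Q = [1]
  Insert 5 (step 2): P = [3, 5];  Q = [1, 2]
  Insert 1 (step 3): P = [1, 5] / [3];  Q = [1, 2] / [3]
  Insert 6 (step 4): P = [1, 5, 6] / [3];  Q = [1, 2, 4] / [3]
  Insert 9 (step 5): P = [1, 5, 6, 9] / [3];  Q = [1, 2, 4, 5] / [3]
  Insert 7 (step 6): P = [1, 5, 6, 7] / [3, 9];  Q = [1, 2, 4, 5] / [3, 6]
  Insert 2 (step 7): P = [1, 2, 6, 7] / [3, 5] / [9];  Q = [1, 2, 4, 5] / [3, 6] / [7]
  Insert 8 (step 8): P = [1, 2, 6, 7, 8] / [3, 5] / [9];  Q = [1, 2, 4, 5, 8] / [3, 6] / [7]
  Insert 4 (step 9): P = [1, 2, 4, 7, 8] / [3, 5, 6] / [9];  Q = [1, 2, 4, 5, 8] / [3, 6, 9] / [7]
Final shape: (5, 3, 1).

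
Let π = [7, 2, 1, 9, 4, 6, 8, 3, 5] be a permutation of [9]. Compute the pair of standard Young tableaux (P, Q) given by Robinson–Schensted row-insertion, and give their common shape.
P = [1, 3, 5, 8] / [2, 4, 6] / [7, 9];  Q = [1, 4, 6, 7] / [2, 5, 9] / [3, 8];  common shape = (4, 3, 2)

Row-insert the values π_1, π_2, … into P one at a time, bumping the leftmost entry strictly greater than the inserted value down to the next row. The recording tableau Q records, in position (i, j), the step at which that cell was added to P.
  Insert 7 (step 1): P = [7];  Q = [1]
  Insert 2 (step 2): P = [2] / [7];  Q = [1] / [2]
  Insert 1 (step 3): P = [1] / [2] / [7];  Q = [1] / [2] / [3]
  Insert 9 (step 4): P = [1, 9] / [2] / [7];  Q = [1, 4] / [2] / [3]
  Insert 4 (step 5): P = [1, 4] / [2, 9] / [7];  Q = [1, 4] / [2, 5] / [3]
  Insert 6 (step 6): P = [1, 4, 6] / [2, 9] / [7];  Q = [1, 4, 6] / [2, 5] / [3]
  Insert 8 (step 7): P = [1, 4, 6, 8] / [2, 9] / [7];  Q = [1, 4, 6, 7] / [2, 5] / [3]
  Insert 3 (step 8): P = [1, 3, 6, 8] / [2, 4] / [7, 9];  Q = [1, 4, 6, 7] / [2, 5] / [3, 8]
  Insert 5 (step 9): P = [1, 3, 5, 8] / [2, 4, 6] / [7, 9];  Q = [1, 4, 6, 7] / [2, 5, 9] / [3, 8]
Final shape: (4, 3, 2).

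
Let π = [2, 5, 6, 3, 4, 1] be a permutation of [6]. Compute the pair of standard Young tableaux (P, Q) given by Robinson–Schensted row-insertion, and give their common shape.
P = [1, 3, 4] / [2, 6] / [5];  Q = [1, 2, 3] / [4, 5] / [6];  common shape = (3, 2, 1)

Row-insert the values π_1, π_2, … into P one at a time, bumping the leftmost entry strictly greater than the inserted value down to the next row. The recording tableau Q records, in position (i, j), the step at which that cell was added to P.
  Insert 2 (step 1): P = [2];  Q = [1]
  Insert 5 (step 2): P = [2, 5];  Q = [1, 2]
  Insert 6 (step 3): P = [2, 5, 6];  Q = [1, 2, 3]
  Insert 3 (step 4): P = [2, 3, 6] / [5];  Q = [1, 2, 3] / [4]
  Insert 4 (step 5): P = [2, 3, 4] / [5, 6];  Q = [1, 2, 3] / [4, 5]
  Insert 1 (step 6): P = [1, 3, 4] / [2, 6] / [5];  Q = [1, 2, 3] / [4, 5] / [6]
Final shape: (3, 2, 1).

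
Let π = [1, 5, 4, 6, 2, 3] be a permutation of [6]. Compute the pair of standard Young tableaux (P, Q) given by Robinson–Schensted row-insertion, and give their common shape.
P = [1, 2, 3] / [4, 6] / [5];  Q = [1, 2, 4] / [3, 6] / [5];  common shape = (3, 2, 1)

Row-insert the values π_1, π_2, … into P one at a time, bumping the leftmost entry strictly greater than the inserted value down to the next row. The recording tableau Q records, in position (i, j), the step at which that cell was added to P.
  Insert 1 (step 1): P = [1];  Q = [1]
  Insert 5 (step 2): P = [1, 5];  Q = [1, 2]
  Insert 4 (step 3): P = [1, 4] / [5];  Q = [1, 2] / [3]
  Insert 6 (step 4): P = [1, 4, 6] / [5];  Q = [1, 2, 4] / [3]
  Insert 2 (step 5): P = [1, 2, 6] / [4] / [5];  Q = [1, 2, 4] / [3] / [5]
  Insert 3 (step 6): P = [1, 2, 3] / [4, 6] / [5];  Q = [1, 2, 4] / [3, 6] / [5]
Final shape: (3, 2, 1).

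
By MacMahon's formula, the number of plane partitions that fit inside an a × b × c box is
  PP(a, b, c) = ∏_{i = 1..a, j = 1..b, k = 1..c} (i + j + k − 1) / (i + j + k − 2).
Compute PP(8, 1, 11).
PP(8, 1, 11) = 75582

Evaluate the triple product over i = 1..8, j = 1..1, k = 1..11. The factors are (2/1) · (3/2) · (4/3) · (5/4) · (6/5) · (7/6) · (8/7) · (9/8) · … (88 factors total). The numerators and denominators telescope so the product is an integer; carrying out the multiplication exactly gives PP(8, 1, 11) = 75582.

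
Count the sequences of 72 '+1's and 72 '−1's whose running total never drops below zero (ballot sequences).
C_72 = 20276890389709399862928998568254641025700

These ballot sequences are counted by the Catalan number C_n = (1/(n + 1)) · C(2n, n). For n = 72: C_72 = (1/73) · C(144, 72) = 1480212998448786189993816895482588794876100/73 = 20276890389709399862928998568254641025700.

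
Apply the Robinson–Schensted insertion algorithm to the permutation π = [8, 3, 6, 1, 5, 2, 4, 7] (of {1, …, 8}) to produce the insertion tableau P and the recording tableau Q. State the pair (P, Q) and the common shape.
P = [1, 2, 4, 7] / [3, 5] / [6] / [8];  Q = [1, 3, 7, 8] / [2, 5] / [4] / [6];  common shape = (4, 2, 1, 1)

Row-insert the values π_1, π_2, … into P one at a time, bumping the leftmost entry strictly greater than the inserted value down to the next row. The recording tableau Q records, in position (i, j), the step at which that cell was added to P.
  Insert 8 (step 1): P = [8];  Q = [1]
  Insert 3 (step 2): P = [3] / [8];  Q = [1] / [2]
  Insert 6 (step 3): P = [3, 6] / [8];  Q = [1, 3] / [2]
  Insert 1 (step 4): P = [1, 6] / [3] / [8];  Q = [1, 3] / [2] / [4]
  Insert 5 (step 5): P = [1, 5] / [3, 6] / [8];  Q = [1, 3] / [2, 5] / [4]
  Insert 2 (step 6): P = [1, 2] / [3, 5] / [6] / [8];  Q = [1, 3] / [2, 5] / [4] / [6]
  Insert 4 (step 7): P = [1, 2, 4] / [3, 5] / [6] / [8];  Q = [1, 3, 7] / [2, 5] / [4] / [6]
  Insert 7 (step 8): P = [1, 2, 4, 7] / [3, 5] / [6] / [8];  Q = [1, 3, 7, 8] / [2, 5] / [4] / [6]
Final shape: (4, 2, 1, 1).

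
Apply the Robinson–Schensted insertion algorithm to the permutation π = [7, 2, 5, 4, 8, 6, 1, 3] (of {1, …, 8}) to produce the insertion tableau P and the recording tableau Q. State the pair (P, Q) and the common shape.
P = [1, 3, 6] / [2, 4] / [5, 8] / [7];  Q = [1, 3, 5] / [2, 6] / [4, 8] / [7];  common shape = (3, 2, 2, 1)

Row-insert the values π_1, π_2, … into P one at a time, bumping the leftmost entry strictly greater than the inserted value down to the next row. The recording tableau Q records, in position (i, j), the step at which that cell was added to P.
  Insert 7 (step 1): P = [7];  Q = [1]
  Insert 2 (step 2): P = [2] / [7];  Q = [1] / [2]
  Insert 5 (step 3): P = [2, 5] / [7];  Q = [1, 3] / [2]
  Insert 4 (step 4): P = [2, 4] / [5] / [7];  Q = [1, 3] / [2] / [4]
  Insert 8 (step 5): P = [2, 4, 8] / [5] / [7];  Q = [1, 3, 5] / [2] / [4]
  Insert 6 (step 6): P = [2, 4, 6] / [5, 8] / [7];  Q = [1, 3, 5] / [2, 6] / [4]
  Insert 1 (step 7): P = [1, 4, 6] / [2, 8] / [5] / [7];  Q = [1, 3, 5] / [2, 6] / [4] / [7]
  Insert 3 (step 8): P = [1, 3, 6] / [2, 4] / [5, 8] / [7];  Q = [1, 3, 5] / [2, 6] / [4, 8] / [7]
Final shape: (3, 2, 2, 1).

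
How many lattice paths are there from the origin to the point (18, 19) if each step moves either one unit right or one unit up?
Number of paths = 17672631900

A monotone lattice path from (0, 0) to (18, 19) consists of 18 east steps and 19 north steps in some order, so it is determined by which 18 of the 37 steps are east. The count is C(37, 18) = 17672631900.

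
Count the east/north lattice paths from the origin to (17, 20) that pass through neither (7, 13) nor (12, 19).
Number of paths = 13765922040

Inclusion–exclusion. Total paths: C(37, 17) = 15905368710. Through P₁: C(20, 7)·C(17, 10) = 1507608960. Through P₂: C(31, 12)·C(6, 5) = 846723150. Since P₁ is strictly southwest of P₂, a monotone path through both must visit P₁ then P₂; paths through both = C(20, 7)·C(11, 5)·C(6, 5) = 214885440. Avoid both = 15905368710 − 1507608960 − 846723150 + 214885440 = 13765922040.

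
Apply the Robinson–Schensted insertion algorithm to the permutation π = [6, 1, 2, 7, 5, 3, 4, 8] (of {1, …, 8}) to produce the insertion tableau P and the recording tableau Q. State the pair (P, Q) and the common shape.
P = [1, 2, 3, 4, 8] / [5, 7] / [6];  Q = [1, 3, 4, 7, 8] / [2, 5] / [6];  common shape = (5, 2, 1)

Row-insert the values π_1, π_2, … into P one at a time, bumping the leftmost entry strictly greater than the inserted value down to the next row. The recording tableau Q records, in position (i, j), the step at which that cell was added to P.
  Insert 6 (step 1): P = [6];  Q = [1]
  Insert 1 (step 2): P = [1] / [6];  Q = [1] / [2]
  Insert 2 (step 3): P = [1, 2] / [6];  Q = [1, 3] / [2]
  Insert 7 (step 4): P = [1, 2, 7] / [6];  Q = [1, 3, 4] / [2]
  Insert 5 (step 5): P = [1, 2, 5] / [6, 7];  Q = [1, 3, 4] / [2, 5]
  Insert 3 (step 6): P = [1, 2, 3] / [5, 7] / [6];  Q = [1, 3, 4] / [2, 5] / [6]
  Insert 4 (step 7): P = [1, 2, 3, 4] / [5, 7] / [6];  Q = [1, 3, 4, 7] / [2, 5] / [6]
  Insert 8 (step 8): P = [1, 2, 3, 4, 8] / [5, 7] / [6];  Q = [1, 3, 4, 7, 8] / [2, 5] / [6]
Final shape: (5, 2, 1).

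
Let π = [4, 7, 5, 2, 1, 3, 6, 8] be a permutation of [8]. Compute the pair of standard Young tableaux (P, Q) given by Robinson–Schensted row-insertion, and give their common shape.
P = [1, 3, 6, 8] / [2, 5] / [4] / [7];  Q = [1, 2, 7, 8] / [3, 6] / [4] / [5];  common shape = (4, 2, 1, 1)

Row-insert the values π_1, π_2, … into P one at a time, bumping the leftmost entry strictly greater than the inserted value down to the next row. The recording tableau Q records, in position (i, j), the step at which that cell was added to P.
  Insert 4 (step 1): P = [4];  Q = [1]
  Insert 7 (step 2): P = [4, 7];  Q = [1, 2]
  Insert 5 (step 3): P = [4, 5] / [7];  Q = [1, 2] / [3]
  Insert 2 (step 4): P = [2, 5] / [4] / [7];  Q = [1, 2] / [3] / [4]
  Insert 1 (step 5): P = [1, 5] / [2] / [4] / [7];  Q = [1, 2] / [3] / [4] / [5]
  Insert 3 (step 6): P = [1, 3] / [2, 5] / [4] / [7];  Q = [1, 2] / [3, 6] / [4] / [5]
  Insert 6 (step 7): P = [1, 3, 6] / [2, 5] / [4] / [7];  Q = [1, 2, 7] / [3, 6] / [4] / [5]
  Insert 8 (step 8): P = [1, 3, 6, 8] / [2, 5] / [4] / [7];  Q = [1, 2, 7, 8] / [3, 6] / [4] / [5]
Final shape: (4, 2, 1, 1).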